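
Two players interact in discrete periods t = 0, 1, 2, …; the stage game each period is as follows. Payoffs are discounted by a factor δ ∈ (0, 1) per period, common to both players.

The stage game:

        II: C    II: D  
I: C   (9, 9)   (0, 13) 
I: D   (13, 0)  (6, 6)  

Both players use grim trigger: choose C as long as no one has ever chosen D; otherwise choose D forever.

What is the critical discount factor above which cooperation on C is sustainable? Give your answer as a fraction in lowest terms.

9/(1−δ) ≥ 13 + 6δ/(1−δ)
9 ≥ 13 − 7δ
δ ≥ 4/7.

4/7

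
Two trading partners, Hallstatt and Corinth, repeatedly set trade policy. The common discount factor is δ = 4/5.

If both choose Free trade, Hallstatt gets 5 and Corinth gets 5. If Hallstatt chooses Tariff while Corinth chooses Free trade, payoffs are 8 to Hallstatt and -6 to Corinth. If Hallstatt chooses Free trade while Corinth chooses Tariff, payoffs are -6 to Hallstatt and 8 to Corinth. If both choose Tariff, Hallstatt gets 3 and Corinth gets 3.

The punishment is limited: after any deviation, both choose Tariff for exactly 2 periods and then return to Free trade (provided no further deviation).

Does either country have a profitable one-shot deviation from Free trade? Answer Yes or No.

IC: δ+…+δ^2 ≥ (8−5)/(5−3) = 3/2.
At δ = 4/5: partial sum = 1.4400 < 1.5000. Cooperation not sustainable.

Yes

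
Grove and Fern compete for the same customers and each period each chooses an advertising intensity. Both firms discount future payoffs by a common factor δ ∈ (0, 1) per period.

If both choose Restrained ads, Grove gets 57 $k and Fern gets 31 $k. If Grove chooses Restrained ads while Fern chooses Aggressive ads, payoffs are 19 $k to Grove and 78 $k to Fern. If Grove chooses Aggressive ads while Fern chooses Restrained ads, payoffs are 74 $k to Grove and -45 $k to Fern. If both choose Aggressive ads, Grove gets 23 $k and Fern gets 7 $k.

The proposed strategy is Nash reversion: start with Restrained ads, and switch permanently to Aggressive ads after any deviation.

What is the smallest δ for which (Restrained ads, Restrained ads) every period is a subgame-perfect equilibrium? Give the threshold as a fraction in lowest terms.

Grove: cooperation gives 57 each period; deviation gives 74 once then 23 forever.
  57/(1−δ) ≥ 74 + 23δ/(1−δ) ⇒ δ ≥ 17/51 = 1/3.
Fern: cooperation gives 31 each period; deviation gives 78 once then 7 forever.
  δ ≥ 47/71.
Both must hold, so the binding constraint is Fern's: δ ≥ 47/71.

47/71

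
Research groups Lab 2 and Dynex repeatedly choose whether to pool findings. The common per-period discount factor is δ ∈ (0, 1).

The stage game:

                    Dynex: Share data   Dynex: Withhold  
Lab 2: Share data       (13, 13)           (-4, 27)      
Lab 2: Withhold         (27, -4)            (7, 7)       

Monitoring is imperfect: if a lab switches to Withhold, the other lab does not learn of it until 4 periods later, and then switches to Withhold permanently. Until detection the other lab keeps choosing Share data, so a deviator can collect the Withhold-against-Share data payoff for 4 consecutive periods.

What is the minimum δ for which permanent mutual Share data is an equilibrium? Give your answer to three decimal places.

A deviator earns 27 for 4 periods, then 7 forever; cooperating earns 13 forever. Multiplying the IC by (1−δ):
13 ≥ 27(1−δ^4) + 7δ^4, so 20·δ^4 ≥ 14 and δ^4 ≥ 7/10.
δ ≥ (7/10)^(1/4) ≈ 0.915.

0.915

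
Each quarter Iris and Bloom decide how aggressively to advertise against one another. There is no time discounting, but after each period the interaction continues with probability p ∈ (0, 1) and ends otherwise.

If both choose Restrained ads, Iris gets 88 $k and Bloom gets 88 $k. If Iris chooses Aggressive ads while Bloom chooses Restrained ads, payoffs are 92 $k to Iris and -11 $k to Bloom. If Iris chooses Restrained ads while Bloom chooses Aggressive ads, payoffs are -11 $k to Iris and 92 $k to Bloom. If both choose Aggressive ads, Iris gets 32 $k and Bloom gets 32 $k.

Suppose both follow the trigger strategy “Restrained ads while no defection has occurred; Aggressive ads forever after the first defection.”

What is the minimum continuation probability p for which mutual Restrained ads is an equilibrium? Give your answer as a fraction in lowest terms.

With no time discounting, the continuation probability p plays the role of the discount factor.
Grim-trigger IC: 88/(1−p) ≥ 92 + 32p/(1−p) ⇒ p ≥ (92−88)/(92−32) = 1/15.

1/15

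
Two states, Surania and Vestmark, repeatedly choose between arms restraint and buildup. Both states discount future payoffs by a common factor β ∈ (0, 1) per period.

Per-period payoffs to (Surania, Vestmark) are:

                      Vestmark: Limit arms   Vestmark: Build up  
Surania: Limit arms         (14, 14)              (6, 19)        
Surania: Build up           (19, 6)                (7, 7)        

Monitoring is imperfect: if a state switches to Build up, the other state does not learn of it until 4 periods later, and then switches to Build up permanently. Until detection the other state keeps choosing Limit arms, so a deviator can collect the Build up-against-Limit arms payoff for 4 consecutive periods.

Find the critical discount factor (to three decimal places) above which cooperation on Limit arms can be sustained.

The best deviation is to choose Build up for all 4 undetected periods, earning 19 each, then 7 forever once detected.
Deviation value: 19(1−β^4)/(1−β) + 7β^4/(1−β); cooperation value: 14/(1−β).
IC: 14 ≥ 19(1−β^4) + 7β^4 = 19 − 12β^4.
So β^4 ≥ 5/12, giving β ≥ (5/12)^(1/4) ≈ 0.803.

0.803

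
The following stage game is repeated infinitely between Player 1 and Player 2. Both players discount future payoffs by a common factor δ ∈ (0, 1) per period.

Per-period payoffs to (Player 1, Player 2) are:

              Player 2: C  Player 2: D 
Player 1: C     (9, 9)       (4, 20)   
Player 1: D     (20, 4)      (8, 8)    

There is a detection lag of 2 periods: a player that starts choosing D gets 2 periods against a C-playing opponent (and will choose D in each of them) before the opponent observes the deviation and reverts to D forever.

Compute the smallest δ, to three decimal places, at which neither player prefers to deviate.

0.957

A deviator earns 20 for 2 periods, then 8 forever; cooperating earns 9 forever. Multiplying the IC by (1−δ):
9 ≥ 20(1−δ^2) + 8δ^2, so 12·δ^2 ≥ 11 and δ^2 ≥ 11/12.
δ ≥ (11/12)^(1/2) ≈ 0.957.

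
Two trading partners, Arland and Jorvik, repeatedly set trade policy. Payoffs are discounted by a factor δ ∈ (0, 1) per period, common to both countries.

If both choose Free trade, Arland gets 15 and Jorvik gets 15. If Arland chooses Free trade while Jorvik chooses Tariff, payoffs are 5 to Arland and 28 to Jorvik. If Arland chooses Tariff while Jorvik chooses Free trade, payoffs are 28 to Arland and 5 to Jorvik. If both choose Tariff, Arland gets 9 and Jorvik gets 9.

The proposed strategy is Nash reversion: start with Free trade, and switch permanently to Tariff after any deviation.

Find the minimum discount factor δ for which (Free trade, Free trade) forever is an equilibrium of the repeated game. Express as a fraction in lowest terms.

13/19

Cooperation forever yields 15 each period: 15/(1−δ).
Deviating yields 28 once, then 9 forever: 28 + 9δ/(1−δ).
No profitable deviation requires 15/(1−δ) ≥ 28 + 9δ/(1−δ).
Multiplying by (1−δ): 15 ≥ 28(1−δ) + 9δ = 28 − 19δ.
So 19δ ≥ 13, i.e. δ ≥ 13/19.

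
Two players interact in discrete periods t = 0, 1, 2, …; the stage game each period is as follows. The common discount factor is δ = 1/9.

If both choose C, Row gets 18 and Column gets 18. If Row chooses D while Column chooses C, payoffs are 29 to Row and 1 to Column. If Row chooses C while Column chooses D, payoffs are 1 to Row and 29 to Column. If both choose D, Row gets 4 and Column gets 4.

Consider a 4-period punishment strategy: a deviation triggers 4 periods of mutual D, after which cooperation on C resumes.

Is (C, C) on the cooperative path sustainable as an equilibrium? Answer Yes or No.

No

IC: δ+…+δ^4 ≥ (29−18)/(18−4) = 11/14.
At δ = 1/9: partial sum = 0.1250 < 0.7857. Cooperation not sustainable.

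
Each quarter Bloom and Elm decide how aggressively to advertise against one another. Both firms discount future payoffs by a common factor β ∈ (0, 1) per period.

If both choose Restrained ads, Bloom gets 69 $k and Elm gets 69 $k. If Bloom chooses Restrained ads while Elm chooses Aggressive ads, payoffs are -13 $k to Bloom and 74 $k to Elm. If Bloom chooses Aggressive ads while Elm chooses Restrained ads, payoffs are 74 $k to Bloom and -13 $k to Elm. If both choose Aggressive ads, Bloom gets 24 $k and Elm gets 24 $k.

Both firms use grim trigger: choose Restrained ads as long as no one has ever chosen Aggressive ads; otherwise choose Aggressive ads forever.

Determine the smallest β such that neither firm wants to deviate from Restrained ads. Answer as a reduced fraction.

69/(1−β) ≥ 74 + 24β/(1−β)
69 ≥ 74 − 50β
β ≥ 5/50 = 1/10.

1/10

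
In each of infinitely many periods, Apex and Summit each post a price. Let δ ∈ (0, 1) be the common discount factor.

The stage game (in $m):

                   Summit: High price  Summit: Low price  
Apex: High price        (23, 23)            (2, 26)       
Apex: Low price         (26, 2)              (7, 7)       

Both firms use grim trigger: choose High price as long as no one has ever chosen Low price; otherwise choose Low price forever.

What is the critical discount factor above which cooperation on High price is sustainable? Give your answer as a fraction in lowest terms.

One-period gain from deviating is 26 − 23 = 3. The loss is 23 − 7 = 16 in every subsequent period, with present value 16·δ/(1−δ).
Deviation is unprofitable when 16·δ/(1−δ) ≥ 3, i.e. δ/(1−δ) ≥ 3/16.
Equivalently δ ≥ 3/(3+16) = 3/19.

3/19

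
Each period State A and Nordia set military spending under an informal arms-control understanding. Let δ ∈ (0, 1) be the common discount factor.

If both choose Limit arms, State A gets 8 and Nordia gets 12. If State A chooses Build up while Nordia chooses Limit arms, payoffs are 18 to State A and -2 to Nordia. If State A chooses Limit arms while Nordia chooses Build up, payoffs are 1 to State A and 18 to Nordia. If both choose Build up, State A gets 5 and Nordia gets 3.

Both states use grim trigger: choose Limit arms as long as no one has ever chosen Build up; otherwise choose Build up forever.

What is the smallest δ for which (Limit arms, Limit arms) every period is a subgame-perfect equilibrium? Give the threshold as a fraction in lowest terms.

For State A: deviation gain 18−8 = 10, per-period punishment loss 8−5 = 3. IC gives δ ≥ 10/13.
For Nordia: gain 6, loss 9 per period, so δ ≥ 6/15 = 2/5.
The tighter constraint is State A's, so cooperation needs δ ≥ 10/13.

10/13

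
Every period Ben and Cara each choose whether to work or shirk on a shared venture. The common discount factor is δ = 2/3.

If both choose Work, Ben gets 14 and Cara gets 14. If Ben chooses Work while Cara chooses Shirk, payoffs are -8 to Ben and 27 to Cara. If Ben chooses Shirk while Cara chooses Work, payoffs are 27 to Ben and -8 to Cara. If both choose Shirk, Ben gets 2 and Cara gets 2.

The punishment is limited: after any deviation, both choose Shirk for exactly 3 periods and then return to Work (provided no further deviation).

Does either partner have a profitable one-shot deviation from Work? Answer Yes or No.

No

IC: δ+…+δ^3 ≥ (27−14)/(14−2) = 13/12.
At δ = 2/3: partial sum = 1.4074 ≥ 1.0833. Cooperation sustainable.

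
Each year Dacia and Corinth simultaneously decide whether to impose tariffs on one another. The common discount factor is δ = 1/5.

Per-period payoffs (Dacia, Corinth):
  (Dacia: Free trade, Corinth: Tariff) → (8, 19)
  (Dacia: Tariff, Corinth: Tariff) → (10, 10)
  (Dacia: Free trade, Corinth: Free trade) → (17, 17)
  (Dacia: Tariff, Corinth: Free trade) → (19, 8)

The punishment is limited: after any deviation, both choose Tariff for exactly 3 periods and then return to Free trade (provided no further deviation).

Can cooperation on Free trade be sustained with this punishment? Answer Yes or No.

No

IC: δ+…+δ^3 ≥ (19−17)/(17−10) = 2/7.
At δ = 1/5: partial sum = 0.2480 < 0.2857. Cooperation not sustainable.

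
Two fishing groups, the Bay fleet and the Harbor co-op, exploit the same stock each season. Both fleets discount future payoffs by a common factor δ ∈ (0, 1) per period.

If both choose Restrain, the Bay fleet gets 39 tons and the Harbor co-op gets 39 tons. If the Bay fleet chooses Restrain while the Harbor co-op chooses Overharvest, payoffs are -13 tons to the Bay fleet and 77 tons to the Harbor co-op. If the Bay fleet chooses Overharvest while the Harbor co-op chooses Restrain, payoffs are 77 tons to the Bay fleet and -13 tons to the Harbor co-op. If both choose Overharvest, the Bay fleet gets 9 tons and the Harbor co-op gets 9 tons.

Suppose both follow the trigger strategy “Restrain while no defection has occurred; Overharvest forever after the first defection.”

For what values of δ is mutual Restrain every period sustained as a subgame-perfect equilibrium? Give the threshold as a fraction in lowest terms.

19/34

One-period gain from deviating is 77 − 39 = 38. The loss is 39 − 9 = 30 in every subsequent period, with present value 30·δ/(1−δ).
Deviation is unprofitable when 30·δ/(1−δ) ≥ 38, i.e. δ/(1−δ) ≥ 19/15.
Equivalently δ ≥ 38/(38+30) = 19/34.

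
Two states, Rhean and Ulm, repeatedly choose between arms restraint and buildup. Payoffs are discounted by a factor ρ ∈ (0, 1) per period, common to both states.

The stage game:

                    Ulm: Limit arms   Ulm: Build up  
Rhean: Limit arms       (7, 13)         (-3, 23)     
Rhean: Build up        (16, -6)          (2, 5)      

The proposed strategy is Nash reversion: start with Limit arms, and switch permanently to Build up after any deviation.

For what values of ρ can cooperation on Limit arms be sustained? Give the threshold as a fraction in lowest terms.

Rhean's threshold: (16−7)/(16−2) = 9/14.
Ulm's threshold: (23−13)/(23−5) = 5/9.
9/14 > 5/9, so Rhean binds and ρ* = 9/14.

9/14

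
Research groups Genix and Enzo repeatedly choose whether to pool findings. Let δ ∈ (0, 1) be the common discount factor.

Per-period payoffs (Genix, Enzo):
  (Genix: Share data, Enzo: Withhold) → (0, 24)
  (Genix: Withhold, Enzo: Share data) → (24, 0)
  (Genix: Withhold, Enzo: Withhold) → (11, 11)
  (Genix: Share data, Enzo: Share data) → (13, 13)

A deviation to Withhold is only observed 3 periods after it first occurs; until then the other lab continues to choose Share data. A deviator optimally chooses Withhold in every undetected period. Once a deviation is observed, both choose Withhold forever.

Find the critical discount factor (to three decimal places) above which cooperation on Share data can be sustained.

Deviating for the 3 undetected periods gains 24−13 = 11 per period over cooperation, then loses 13−11 = 2 per period forever once punishment starts.
Gain: 11(1 + δ + … + δ^2); loss: 2·δ^3/(1−δ).
No profitable deviation ⇔ 11(1−δ^3) ≤ 2·δ^3, i.e. δ^3 ≥ 11/(11+2) = 11/13.
Hence δ ≥ (11/13)^(1/3) ≈ 0.946.

0.946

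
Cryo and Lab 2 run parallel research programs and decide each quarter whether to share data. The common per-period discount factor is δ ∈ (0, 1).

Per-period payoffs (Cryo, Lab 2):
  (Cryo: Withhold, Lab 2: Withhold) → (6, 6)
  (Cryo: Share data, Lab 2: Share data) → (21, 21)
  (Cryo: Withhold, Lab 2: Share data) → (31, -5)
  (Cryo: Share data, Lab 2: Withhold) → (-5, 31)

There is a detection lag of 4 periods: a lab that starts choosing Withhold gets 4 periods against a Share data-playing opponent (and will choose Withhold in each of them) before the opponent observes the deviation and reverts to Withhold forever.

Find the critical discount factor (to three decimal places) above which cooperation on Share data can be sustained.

0.795

A deviator earns 31 for 4 periods, then 6 forever; cooperating earns 21 forever. Multiplying the IC by (1−δ):
21 ≥ 31(1−δ^4) + 6δ^4, so 25·δ^4 ≥ 10 and δ^4 ≥ 2/5.
δ ≥ (2/5)^(1/4) ≈ 0.795.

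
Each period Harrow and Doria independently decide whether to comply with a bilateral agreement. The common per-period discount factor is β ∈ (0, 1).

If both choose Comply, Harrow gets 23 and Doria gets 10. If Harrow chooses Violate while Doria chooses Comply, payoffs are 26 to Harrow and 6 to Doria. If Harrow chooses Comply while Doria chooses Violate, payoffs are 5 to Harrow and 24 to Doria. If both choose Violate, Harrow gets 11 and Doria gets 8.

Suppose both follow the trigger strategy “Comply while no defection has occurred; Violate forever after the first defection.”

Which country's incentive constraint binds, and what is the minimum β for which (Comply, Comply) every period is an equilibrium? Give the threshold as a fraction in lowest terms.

Doria; β ≥ 7/8

Harrow: cooperation gives 23 each period; deviation gives 26 once then 11 forever.
  23/(1−β) ≥ 26 + 11β/(1−β) ⇒ β ≥ 3/15 = 1/5.
Doria: cooperation gives 10 each period; deviation gives 24 once then 8 forever.
  β ≥ 14/16 = 7/8.
Both must hold, so the binding constraint is Doria's: β ≥ 7/8.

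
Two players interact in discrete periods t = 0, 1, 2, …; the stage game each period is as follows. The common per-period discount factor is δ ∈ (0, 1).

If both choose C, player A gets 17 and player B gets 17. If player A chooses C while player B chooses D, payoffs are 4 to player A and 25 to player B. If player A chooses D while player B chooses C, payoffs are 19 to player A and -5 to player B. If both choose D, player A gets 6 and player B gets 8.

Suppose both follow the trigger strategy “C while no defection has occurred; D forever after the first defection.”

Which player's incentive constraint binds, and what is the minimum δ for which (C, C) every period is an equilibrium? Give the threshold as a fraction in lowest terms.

player B; δ ≥ 8/17

player A: cooperation gives 17 each period; deviation gives 19 once then 6 forever.
  17/(1−δ) ≥ 19 + 6δ/(1−δ) ⇒ δ ≥ 2/13.
player B: cooperation gives 17 each period; deviation gives 25 once then 8 forever.
  δ ≥ 8/17.
Both must hold, so the binding constraint is player B's: δ ≥ 8/17.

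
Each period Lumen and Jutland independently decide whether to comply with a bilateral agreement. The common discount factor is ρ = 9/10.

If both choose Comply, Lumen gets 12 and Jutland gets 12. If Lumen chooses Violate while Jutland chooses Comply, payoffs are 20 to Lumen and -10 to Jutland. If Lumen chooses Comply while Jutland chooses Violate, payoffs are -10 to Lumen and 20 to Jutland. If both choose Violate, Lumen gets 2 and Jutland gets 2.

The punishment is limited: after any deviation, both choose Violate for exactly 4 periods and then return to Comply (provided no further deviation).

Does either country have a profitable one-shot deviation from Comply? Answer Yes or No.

No

IC: ρ+…+ρ^4 ≥ (20−12)/(12−2) = 4/5.
At ρ = 9/10: partial sum = 3.0951 ≥ 0.8000. Cooperation sustainable.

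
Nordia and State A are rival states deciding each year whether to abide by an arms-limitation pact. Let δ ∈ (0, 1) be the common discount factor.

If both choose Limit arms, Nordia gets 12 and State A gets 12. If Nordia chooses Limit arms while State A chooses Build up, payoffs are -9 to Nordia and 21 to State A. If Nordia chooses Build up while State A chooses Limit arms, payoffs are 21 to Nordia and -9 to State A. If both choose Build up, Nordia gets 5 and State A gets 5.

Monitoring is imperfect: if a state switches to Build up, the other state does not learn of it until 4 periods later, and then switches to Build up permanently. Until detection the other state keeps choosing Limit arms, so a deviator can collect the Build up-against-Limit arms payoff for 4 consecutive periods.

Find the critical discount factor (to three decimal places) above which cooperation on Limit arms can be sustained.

0.866

Deviating for the 4 undetected periods gains 21−12 = 9 per period over cooperation, then loses 12−5 = 7 per period forever once punishment starts.
Gain: 9(1 + δ + … + δ^3); loss: 7·δ^4/(1−δ).
No profitable deviation ⇔ 9(1−δ^4) ≤ 7·δ^4, i.e. δ^4 ≥ 9/(9+7) = 9/16.
Hence δ ≥ (9/16)^(1/4) ≈ 0.866.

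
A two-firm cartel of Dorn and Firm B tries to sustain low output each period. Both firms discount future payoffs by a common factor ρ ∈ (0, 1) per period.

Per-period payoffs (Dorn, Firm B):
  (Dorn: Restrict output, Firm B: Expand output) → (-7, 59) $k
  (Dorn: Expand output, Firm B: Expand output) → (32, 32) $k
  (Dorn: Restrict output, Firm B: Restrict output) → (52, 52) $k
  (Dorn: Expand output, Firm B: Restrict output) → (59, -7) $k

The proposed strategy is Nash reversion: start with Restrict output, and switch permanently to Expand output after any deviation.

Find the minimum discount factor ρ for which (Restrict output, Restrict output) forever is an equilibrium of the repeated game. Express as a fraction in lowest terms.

7/27

Cooperation forever yields 52 each period: 52/(1−ρ).
Deviating yields 59 once, then 32 forever: 59 + 32ρ/(1−ρ).
No profitable deviation requires 52/(1−ρ) ≥ 59 + 32ρ/(1−ρ).
Multiplying by (1−ρ): 52 ≥ 59(1−ρ) + 32ρ = 59 − 27ρ.
So 27ρ ≥ 7, i.e. ρ ≥ 7/27.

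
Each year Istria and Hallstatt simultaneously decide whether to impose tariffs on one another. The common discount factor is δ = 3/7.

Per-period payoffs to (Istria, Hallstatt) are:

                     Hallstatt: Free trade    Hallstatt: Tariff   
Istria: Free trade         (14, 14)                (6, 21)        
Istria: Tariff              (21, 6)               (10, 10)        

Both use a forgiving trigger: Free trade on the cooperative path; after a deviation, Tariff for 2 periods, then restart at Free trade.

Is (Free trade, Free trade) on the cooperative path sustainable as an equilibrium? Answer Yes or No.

No

Comparing payoff streams over the 3 periods until play realigns: cooperate → 14(1+δ+…+δ^2); deviate → 21 + 10(δ+…+δ^2).
Cooperation is sustained iff (14−10)(δ+…+δ^2) ≥ 21−14.
δ+…+δ^2 = 3/7·(1−(3/7)^2)/(1−3/7) = 0.6122, and (21−14)/(14−10) = 1.7500.
0.6122 < 1.7500, so cooperation is not sustainable.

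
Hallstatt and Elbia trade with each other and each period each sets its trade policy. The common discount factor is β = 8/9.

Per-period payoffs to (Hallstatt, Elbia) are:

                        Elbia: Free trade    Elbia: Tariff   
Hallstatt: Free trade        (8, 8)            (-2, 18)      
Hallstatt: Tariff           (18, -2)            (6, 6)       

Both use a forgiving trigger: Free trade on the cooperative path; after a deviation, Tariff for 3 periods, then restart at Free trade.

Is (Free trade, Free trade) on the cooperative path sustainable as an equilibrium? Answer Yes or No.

IC: β+…+β^3 ≥ (18−8)/(8−6) = 5.
At β = 8/9: partial sum = 2.3813 < 5.0000. Cooperation not sustainable.

No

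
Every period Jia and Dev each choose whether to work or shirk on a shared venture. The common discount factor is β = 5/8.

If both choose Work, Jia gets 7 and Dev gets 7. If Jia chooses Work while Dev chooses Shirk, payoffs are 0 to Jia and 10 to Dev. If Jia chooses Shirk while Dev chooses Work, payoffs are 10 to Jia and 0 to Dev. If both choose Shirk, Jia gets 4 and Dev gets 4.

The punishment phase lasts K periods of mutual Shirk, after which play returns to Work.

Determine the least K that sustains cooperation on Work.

IC: β(1−β^K)/(1−β) ≥ (10−7)/(7−4) = 1.
With β = 5/8: need 1 − β^K ≥ 1·(1−5/8)/(5/8), i.e. β^K ≤ 0.4000.
Since (5/8)^1 = 0.6250 and (5/8)^2 = 0.3906, the smallest such K is 2.

2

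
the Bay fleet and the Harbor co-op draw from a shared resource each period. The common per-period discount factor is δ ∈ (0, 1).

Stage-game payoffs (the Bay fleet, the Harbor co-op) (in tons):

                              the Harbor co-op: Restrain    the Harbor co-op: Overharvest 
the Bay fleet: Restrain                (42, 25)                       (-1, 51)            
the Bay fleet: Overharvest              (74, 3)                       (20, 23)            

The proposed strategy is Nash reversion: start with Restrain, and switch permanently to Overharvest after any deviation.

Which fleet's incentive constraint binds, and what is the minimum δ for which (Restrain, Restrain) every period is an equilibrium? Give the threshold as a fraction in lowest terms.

the Bay fleet's threshold: (74−42)/(74−20) = 16/27.
the Harbor co-op's threshold: (51−25)/(51−23) = 13/14.
16/27 < 13/14, so the Harbor co-op binds and δ* = 13/14.

the Harbor co-op; δ ≥ 13/14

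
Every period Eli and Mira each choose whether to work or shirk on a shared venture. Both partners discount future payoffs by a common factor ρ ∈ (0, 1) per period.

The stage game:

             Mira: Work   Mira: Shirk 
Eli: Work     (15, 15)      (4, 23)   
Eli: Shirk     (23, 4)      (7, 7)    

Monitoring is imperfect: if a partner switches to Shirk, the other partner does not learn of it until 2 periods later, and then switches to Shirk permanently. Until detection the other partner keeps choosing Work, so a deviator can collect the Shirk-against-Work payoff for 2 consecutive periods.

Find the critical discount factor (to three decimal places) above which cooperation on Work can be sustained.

A deviator earns 23 for 2 periods, then 7 forever; cooperating earns 15 forever. Multiplying the IC by (1−ρ):
15 ≥ 23(1−ρ^2) + 7ρ^2, so 16·ρ^2 ≥ 8 and ρ^2 ≥ 1/2.
ρ ≥ (1/2)^(1/2) ≈ 0.707.

0.707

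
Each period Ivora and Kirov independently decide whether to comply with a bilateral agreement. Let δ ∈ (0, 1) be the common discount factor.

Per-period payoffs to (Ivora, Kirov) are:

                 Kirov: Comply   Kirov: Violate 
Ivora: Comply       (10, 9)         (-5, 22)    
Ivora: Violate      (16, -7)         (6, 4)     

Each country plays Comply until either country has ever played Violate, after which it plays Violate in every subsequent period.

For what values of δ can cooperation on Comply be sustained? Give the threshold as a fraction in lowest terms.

13/18

Ivora: cooperation gives 10 each period; deviation gives 16 once then 6 forever.
  10/(1−δ) ≥ 16 + 6δ/(1−δ) ⇒ δ ≥ 6/10 = 3/5.
Kirov: cooperation gives 9 each period; deviation gives 22 once then 4 forever.
  δ ≥ 13/18.
Both must hold, so the binding constraint is Kirov's: δ ≥ 13/18.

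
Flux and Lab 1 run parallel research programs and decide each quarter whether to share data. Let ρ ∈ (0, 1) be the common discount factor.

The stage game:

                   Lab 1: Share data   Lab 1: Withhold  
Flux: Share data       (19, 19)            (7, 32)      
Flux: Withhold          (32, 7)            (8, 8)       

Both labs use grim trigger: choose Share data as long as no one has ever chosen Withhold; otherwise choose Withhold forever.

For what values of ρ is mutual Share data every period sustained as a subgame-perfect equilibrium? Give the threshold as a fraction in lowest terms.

13/24

One-period gain from deviating is 32 − 19 = 13. The loss is 19 − 8 = 11 in every subsequent period, with present value 11·ρ/(1−ρ).
Deviation is unprofitable when 11·ρ/(1−ρ) ≥ 13, i.e. ρ/(1−ρ) ≥ 13/11.
Equivalently ρ ≥ 13/(13+11) = 13/24.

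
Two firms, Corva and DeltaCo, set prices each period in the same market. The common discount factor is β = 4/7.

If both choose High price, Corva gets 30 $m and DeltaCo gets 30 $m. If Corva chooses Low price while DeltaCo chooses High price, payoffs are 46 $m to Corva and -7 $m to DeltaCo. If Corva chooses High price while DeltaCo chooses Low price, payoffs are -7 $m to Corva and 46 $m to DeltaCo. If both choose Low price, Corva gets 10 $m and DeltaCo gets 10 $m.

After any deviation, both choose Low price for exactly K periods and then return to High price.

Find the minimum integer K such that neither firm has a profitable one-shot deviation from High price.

2

Need Σ_{k=1}^{K} β^k ≥ (46−30)/(30−10) = 0.8000 at β = 4/7.
At K = 1 the sum is 0.5714 < 0.8000; at K = 2 it is 0.8980 ≥ 0.8000.
So the minimum punishment length is K = 2.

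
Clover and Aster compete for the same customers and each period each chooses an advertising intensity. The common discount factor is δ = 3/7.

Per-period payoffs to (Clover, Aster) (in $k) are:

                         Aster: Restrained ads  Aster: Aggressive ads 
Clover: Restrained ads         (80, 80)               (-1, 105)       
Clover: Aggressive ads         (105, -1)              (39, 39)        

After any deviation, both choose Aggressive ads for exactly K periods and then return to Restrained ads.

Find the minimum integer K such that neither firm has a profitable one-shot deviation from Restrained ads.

2

IC: δ(1−δ^K)/(1−δ) ≥ (105−80)/(80−39) = 25/41.
With δ = 3/7: need 1 − δ^K ≥ 25/41·(1−3/7)/(3/7), i.e. δ^K ≤ 0.1870.
Since (3/7)^1 = 0.4286 and (3/7)^2 = 0.1837, the smallest such K is 2.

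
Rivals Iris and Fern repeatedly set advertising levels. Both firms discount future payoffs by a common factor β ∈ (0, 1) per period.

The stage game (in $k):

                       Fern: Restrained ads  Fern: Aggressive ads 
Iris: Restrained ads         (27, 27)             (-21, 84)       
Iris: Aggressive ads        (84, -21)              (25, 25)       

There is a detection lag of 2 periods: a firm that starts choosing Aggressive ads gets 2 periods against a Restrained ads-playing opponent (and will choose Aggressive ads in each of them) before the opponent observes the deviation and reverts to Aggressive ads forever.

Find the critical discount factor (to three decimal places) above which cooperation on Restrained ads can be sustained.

The best deviation is to choose Aggressive ads for all 2 undetected periods, earning 84 each, then 25 forever once detected.
Deviation value: 84(1−β^2)/(1−β) + 25β^2/(1−β); cooperation value: 27/(1−β).
IC: 27 ≥ 84(1−β^2) + 25β^2 = 84 − 59β^2.
So β^2 ≥ 57/59, giving β ≥ (57/59)^(1/2) ≈ 0.983.

0.983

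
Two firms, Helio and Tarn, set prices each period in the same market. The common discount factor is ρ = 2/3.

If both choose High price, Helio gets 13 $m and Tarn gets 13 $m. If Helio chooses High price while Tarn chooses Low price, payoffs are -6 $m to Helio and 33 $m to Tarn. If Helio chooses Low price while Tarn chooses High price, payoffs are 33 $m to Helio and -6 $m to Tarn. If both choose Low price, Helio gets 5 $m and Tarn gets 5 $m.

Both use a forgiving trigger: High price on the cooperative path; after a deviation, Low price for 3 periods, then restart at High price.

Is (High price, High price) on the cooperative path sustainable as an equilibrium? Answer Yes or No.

No

IC: ρ+…+ρ^3 ≥ (33−13)/(13−5) = 5/2.
At ρ = 2/3: partial sum = 1.4074 < 2.5000. Cooperation not sustainable.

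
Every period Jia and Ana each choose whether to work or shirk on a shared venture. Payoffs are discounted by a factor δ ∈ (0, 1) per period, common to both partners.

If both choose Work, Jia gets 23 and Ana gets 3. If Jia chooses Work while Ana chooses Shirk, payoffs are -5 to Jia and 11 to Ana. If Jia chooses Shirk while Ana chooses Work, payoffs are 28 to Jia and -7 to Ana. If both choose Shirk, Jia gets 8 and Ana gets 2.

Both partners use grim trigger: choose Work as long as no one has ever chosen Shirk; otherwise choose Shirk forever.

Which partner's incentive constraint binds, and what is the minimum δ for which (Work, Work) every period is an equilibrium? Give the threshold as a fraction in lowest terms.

Ana; δ ≥ 8/9

For Jia: deviation gain 28−23 = 5, per-period punishment loss 23−8 = 15. IC gives δ ≥ 5/20 = 1/4.
For Ana: gain 8, loss 1 per period, so δ ≥ 8/9.
The tighter constraint is Ana's, so cooperation needs δ ≥ 8/9.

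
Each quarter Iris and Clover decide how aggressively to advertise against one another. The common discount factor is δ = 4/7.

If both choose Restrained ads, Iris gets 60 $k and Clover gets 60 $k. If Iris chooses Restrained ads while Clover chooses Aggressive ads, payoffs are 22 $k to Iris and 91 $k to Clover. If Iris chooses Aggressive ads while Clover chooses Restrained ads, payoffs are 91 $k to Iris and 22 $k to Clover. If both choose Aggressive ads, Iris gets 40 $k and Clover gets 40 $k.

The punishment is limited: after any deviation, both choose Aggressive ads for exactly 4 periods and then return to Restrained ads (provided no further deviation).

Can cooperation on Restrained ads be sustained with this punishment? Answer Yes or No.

Comparing payoff streams over the 5 periods until play realigns: cooperate → 60(1+δ+…+δ^4); deviate → 91 + 40(δ+…+δ^4).
Cooperation is sustained iff (60−40)(δ+…+δ^4) ≥ 91−60.
δ+…+δ^4 = 4/7·(1−(4/7)^4)/(1−4/7) = 1.1912, and (91−60)/(60−40) = 1.5500.
1.1912 < 1.5500, so cooperation is not sustainable.

No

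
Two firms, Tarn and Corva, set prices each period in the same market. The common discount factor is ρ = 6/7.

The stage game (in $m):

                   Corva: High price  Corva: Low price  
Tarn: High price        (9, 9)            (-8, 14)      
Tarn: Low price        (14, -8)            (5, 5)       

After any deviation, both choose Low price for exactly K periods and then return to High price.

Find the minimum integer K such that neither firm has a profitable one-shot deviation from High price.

2

No profitable deviation requires (9−5)(ρ+…+ρ^K) ≥ 14−9, i.e. ρ+…+ρ^K ≥ 5/4 ≈ 1.2500.
With ρ = 6/7, the partial sums are K=1: 0.8571, K=2: 1.5918.
K = 2 is the first length at which the sum reaches 1.2500.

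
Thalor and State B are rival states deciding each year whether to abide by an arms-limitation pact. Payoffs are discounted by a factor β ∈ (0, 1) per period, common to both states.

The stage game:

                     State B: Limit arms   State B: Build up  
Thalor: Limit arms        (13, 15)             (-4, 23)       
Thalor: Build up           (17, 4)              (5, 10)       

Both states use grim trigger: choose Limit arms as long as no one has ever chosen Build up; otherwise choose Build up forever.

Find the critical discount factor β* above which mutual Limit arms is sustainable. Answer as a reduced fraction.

For Thalor: deviation gain 17−13 = 4, per-period punishment loss 13−5 = 8. IC gives β ≥ 4/12 = 1/3.
For State B: gain 8, loss 5 per period, so β ≥ 8/13.
The tighter constraint is State B's, so cooperation needs β ≥ 8/13.

8/13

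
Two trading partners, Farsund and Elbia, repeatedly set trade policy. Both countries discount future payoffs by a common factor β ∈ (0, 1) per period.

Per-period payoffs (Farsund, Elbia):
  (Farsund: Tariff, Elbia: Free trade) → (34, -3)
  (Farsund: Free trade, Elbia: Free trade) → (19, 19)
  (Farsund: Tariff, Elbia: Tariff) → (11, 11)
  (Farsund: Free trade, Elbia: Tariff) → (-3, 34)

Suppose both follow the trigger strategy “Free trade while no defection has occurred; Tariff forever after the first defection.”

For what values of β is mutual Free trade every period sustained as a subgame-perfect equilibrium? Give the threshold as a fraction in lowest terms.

15/23

Under grim trigger the critical discount factor is (T−C)/(T−P) with T = 34, C = 19, P = 11.
β* = (34−19)/(34−11) = 15/23.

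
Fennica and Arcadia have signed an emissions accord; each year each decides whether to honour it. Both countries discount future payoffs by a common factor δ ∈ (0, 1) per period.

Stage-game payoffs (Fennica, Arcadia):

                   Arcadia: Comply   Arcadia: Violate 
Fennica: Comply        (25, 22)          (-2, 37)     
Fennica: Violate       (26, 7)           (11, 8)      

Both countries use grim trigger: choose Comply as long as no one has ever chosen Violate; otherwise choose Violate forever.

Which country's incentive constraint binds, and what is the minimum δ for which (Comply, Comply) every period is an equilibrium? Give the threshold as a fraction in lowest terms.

Arcadia; δ ≥ 15/29

Fennica's threshold: (26−25)/(26−11) = 1/15.
Arcadia's threshold: (37−22)/(37−8) = 15/29.
1/15 < 15/29, so Arcadia binds and δ* = 15/29.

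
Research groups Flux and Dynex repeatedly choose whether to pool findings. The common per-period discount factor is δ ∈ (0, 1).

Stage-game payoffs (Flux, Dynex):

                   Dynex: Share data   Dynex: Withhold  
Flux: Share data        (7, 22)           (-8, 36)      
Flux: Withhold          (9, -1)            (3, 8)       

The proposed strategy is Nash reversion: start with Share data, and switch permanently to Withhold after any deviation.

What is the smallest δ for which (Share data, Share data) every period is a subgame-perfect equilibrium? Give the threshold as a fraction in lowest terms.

Flux: cooperation gives 7 each period; deviation gives 9 once then 3 forever.
  7/(1−δ) ≥ 9 + 3δ/(1−δ) ⇒ δ ≥ 2/6 = 1/3.
Dynex: cooperation gives 22 each period; deviation gives 36 once then 8 forever.
  δ ≥ 14/28 = 1/2.
Both must hold, so the binding constraint is Dynex's: δ ≥ 1/2.

1/2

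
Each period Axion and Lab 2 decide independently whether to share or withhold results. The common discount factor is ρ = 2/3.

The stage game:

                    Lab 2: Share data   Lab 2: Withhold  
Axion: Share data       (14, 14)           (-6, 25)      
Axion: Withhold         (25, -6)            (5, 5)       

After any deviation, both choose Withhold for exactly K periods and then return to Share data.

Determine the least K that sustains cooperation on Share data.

3

Need Σ_{k=1}^{K} ρ^k ≥ (25−14)/(14−5) = 1.2222 at ρ = 2/3.
At K = 2 the sum is 1.1111 < 1.2222; at K = 3 it is 1.4074 ≥ 1.2222.
So the minimum punishment length is K = 3.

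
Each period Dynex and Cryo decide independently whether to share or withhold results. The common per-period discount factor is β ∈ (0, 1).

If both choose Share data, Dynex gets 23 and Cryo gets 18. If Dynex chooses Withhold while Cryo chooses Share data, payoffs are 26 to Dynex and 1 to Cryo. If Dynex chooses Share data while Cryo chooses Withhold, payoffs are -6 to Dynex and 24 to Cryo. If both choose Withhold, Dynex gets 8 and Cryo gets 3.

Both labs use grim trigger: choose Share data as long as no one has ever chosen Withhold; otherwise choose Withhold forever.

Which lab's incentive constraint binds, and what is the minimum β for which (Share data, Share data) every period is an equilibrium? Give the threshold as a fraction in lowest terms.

For Dynex: deviation gain 26−23 = 3, per-period punishment loss 23−8 = 15. IC gives β ≥ 3/18 = 1/6.
For Cryo: gain 6, loss 15 per period, so β ≥ 6/21 = 2/7.
The tighter constraint is Cryo's, so cooperation needs β ≥ 2/7.

Cryo; β ≥ 2/7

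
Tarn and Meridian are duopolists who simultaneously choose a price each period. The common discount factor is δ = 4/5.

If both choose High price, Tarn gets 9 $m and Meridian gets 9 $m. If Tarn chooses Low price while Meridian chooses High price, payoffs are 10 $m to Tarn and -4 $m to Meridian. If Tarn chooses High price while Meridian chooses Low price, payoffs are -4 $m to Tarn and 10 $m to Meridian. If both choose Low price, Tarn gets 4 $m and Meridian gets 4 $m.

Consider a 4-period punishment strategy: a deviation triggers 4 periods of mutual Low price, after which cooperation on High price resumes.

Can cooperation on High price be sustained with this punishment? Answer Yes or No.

Comparing payoff streams over the 5 periods until play realigns: cooperate → 9(1+δ+…+δ^4); deviate → 10 + 4(δ+…+δ^4).
Cooperation is sustained iff (9−4)(δ+…+δ^4) ≥ 10−9.
δ+…+δ^4 = 4/5·(1−(4/5)^4)/(1−4/5) = 2.3616, and (10−9)/(9−4) = 0.2000.
2.3616 ≥ 0.2000, so cooperation is sustainable.

Yes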